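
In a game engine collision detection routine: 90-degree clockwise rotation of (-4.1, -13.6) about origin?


90° CW: (x,y) -> (y, -x)
(-4.1,-13.6) -> (-13.6, 4.1)

(-13.6, 4.1)


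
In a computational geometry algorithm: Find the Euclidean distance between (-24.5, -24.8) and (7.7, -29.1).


dx=32.2, dy=-4.3
d^2 = 32.2^2 + (-4.3)^2 = 1055.33
d = sqrt(1055.33) = 32.4858

32.4858


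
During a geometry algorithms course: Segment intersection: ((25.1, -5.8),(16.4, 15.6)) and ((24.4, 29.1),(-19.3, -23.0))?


Cross products: d1=1561.6, d2=173.15, d3=-288.65, d4=1099.8
d1*d2 < 0 and d3*d4 < 0? no

No, they don't intersect


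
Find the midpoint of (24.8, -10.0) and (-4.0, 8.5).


M = ((24.8+(-4))/2, ((-10)+8.5)/2)
= (10.4, -0.75)

(10.4, -0.75)


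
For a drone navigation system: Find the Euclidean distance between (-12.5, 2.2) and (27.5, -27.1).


dx=40, dy=-29.3
d^2 = 40^2 + (-29.3)^2 = 2458.49
d = sqrt(2458.49) = 49.5832

49.5832


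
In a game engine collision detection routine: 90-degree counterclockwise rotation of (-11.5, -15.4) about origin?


90° CCW: (x,y) -> (-y, x)
(-11.5,-15.4) -> (15.4, -11.5)

(15.4, -11.5)


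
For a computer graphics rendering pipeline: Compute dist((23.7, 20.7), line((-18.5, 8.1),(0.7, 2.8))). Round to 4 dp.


|cross product| = 465.58
|line direction| = sqrt(396.73) = 19.9181
Distance = 465.58/sqrt(396.73) = 23.3747

23.3747


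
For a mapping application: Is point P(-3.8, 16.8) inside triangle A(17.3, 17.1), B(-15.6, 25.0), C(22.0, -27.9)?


Cross products: AB x AP = 176.56, BC x BP = 315.9, CA x CP = 950.91
All same sign? yes

Yes, inside


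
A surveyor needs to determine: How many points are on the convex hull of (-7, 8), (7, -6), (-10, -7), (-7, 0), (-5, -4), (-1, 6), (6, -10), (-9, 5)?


Convex hull vertices (CCW): (-10, -7), (6, -10), (7, -6), (-1, 6), (-7, 8), (-9, 5)
Count = 6

6


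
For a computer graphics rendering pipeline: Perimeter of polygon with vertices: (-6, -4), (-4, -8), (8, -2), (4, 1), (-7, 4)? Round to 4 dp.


Sides: (-6, -4)->(-4, -8): sqrt(20) = 4.472136, (-4, -8)->(8, -2): sqrt(180) = 13.416408, (8, -2)->(4, 1): sqrt(25) = 5, (4, 1)->(-7, 4): sqrt(130) = 11.401754, (-7, 4)->(-6, -4): sqrt(65) = 8.062258
Sum = 42.352556
Perimeter = 42.3526

42.3526


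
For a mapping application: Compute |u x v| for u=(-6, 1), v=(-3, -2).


|u x v| = |(-6)*(-2) - 1*(-3)|
= |12 - (-3)| = 15

15


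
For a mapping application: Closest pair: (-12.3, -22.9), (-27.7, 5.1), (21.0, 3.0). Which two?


d(P0,P1) = 31.9556, d(P0,P2) = 42.1865, d(P1,P2) = 48.7453
Closest: P0 and P1

Closest pair: (-12.3, -22.9) and (-27.7, 5.1), distance = 31.9556


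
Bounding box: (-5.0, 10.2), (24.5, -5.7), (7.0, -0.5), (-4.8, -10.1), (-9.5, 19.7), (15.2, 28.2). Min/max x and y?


x range: [-9.5, 24.5]
y range: [-10.1, 28.2]
Bounding box: (-9.5,-10.1) to (24.5,28.2)

(-9.5,-10.1) to (24.5,28.2)


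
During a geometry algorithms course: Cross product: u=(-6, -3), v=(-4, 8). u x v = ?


u x v = u_x*v_y - u_y*v_x = (-6)*8 - (-3)*(-4)
= (-48) - 12 = -60

-60


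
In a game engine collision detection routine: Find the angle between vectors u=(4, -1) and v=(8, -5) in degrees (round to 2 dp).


u.v = 37, |u| = sqrt(17) = 4.1231, |v| = sqrt(89) = 9.434
cos(theta) = u.v/(|u||v|) = 37/sqrt(1513) = 0.951223
theta = acos(0.951223) = 17.97 degrees

17.97 degrees


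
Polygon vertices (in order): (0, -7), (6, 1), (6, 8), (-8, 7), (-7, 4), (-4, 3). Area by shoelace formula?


Shoelace sum: (0*1 - 6*(-7)) + (6*8 - 6*1) + (6*7 - (-8)*8) + ((-8)*4 - (-7)*7) + ((-7)*3 - (-4)*4) + ((-4)*(-7) - 0*3)
= 230
Area = |230|/2 = 115

115


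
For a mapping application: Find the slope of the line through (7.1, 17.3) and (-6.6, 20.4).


slope = (y2-y1)/(x2-x1) = (20.4-17.3)/((-6.6)-7.1) = 3.1/(-13.7) = -0.2263

-0.2263


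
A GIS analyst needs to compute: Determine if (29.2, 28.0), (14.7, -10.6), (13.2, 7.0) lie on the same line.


Cross product: (14.7-29.2)*(7-28) - ((-10.6)-28)*(13.2-29.2)
= -313.1

No, not collinear


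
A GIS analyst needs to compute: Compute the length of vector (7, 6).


|u| = sqrt(7^2 + 6^2) = sqrt(85) = 9.2195

9.2195


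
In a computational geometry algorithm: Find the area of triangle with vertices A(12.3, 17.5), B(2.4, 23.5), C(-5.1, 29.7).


Area = |x_A(y_B-y_C) + x_B(y_C-y_A) + x_C(y_A-y_B)|/2
= |(-76.26) + 29.28 + 30.6|/2
= 16.38/2 = 8.19

8.19


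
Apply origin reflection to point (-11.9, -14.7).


Reflection over origin: (x,y) -> (-x,-y)
(-11.9, -14.7) -> (11.9, 14.7)

(11.9, 14.7)


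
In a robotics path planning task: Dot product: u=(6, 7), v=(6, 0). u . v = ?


u . v = u_x*v_x + u_y*v_y = 6*6 + 7*0
= 36 + 0 = 36

36


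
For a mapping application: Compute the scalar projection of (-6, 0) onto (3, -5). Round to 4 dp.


u.v = -18, |v| = sqrt(34) = 5.831
Scalar projection = u.v / |v| = -18 / sqrt(34) = -3.087

-3.087


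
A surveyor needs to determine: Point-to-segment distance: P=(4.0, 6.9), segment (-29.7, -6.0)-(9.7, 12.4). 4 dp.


Project P onto AB: t = 0.8277 (clamped to [0,1])
Closest point on segment: (2.9119, 9.2299)
Distance: 2.5715

2.5715


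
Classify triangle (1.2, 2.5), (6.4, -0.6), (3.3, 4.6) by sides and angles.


Side lengths squared: AB^2=36.65, BC^2=36.65, CA^2=8.82
Sorted: [8.82, 36.65, 36.65]
By sides: Isosceles, By angles: Acute

Isosceles, Acute


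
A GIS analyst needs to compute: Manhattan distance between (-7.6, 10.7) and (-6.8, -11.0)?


|(-7.6)-(-6.8)| + |10.7-(-11)| = 0.8 + 21.7 = 22.5

22.5


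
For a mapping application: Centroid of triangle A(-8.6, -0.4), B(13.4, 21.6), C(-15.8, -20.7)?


Centroid = ((x_A+x_B+x_C)/3, (y_A+y_B+y_C)/3)
= (((-8.6)+13.4+(-15.8))/3, ((-0.4)+21.6+(-20.7))/3)
= (-3.6667, 0.1667)

(-3.6667, 0.1667)


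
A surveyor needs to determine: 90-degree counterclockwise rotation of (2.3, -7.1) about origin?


90° CCW: (x,y) -> (-y, x)
(2.3,-7.1) -> (7.1, 2.3)

(7.1, 2.3)


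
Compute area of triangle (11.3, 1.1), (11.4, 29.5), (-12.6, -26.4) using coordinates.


Area = |x_A(y_B-y_C) + x_B(y_C-y_A) + x_C(y_A-y_B)|/2
= |631.67 + (-313.5) + 357.84|/2
= 676.01/2 = 338.005

338.005


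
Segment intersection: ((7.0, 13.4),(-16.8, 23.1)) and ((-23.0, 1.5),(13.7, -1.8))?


Cross products: d1=535.73, d2=813.18, d3=574.22, d4=296.77
d1*d2 < 0 and d3*d4 < 0? no

No, they don't intersect


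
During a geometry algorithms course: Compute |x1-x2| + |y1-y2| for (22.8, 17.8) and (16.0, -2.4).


|22.8-16| + |17.8-(-2.4)| = 6.8 + 20.2 = 27

27


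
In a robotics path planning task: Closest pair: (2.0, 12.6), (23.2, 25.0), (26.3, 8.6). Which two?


d(P0,P1) = 24.5601, d(P0,P2) = 24.627, d(P1,P2) = 16.6904
Closest: P1 and P2

Closest pair: (23.2, 25.0) and (26.3, 8.6), distance = 16.6904


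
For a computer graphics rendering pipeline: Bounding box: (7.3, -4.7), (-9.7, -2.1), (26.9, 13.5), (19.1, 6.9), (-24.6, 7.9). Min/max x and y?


x range: [-24.6, 26.9]
y range: [-4.7, 13.5]
Bounding box: (-24.6,-4.7) to (26.9,13.5)

(-24.6,-4.7) to (26.9,13.5)


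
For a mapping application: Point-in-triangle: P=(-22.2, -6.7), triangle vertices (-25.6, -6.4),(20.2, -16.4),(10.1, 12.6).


Cross products: AB x AP = 20.26, BC x BP = 1131.63, CA x CP = 75.31
All same sign? yes

Yes, inside


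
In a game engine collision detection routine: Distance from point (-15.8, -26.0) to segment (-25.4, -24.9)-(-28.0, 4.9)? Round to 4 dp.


Project P onto AB: t = 0 (clamped to [0,1])
Closest point on segment: (-25.4, -24.9)
Distance: 9.6628

9.6628


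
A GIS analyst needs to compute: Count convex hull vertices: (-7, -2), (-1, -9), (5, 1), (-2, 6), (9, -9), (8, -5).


Convex hull vertices (CCW): (-7, -2), (-1, -9), (9, -9), (8, -5), (5, 1), (-2, 6)
Count = 6

6


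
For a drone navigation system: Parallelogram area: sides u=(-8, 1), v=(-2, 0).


|u x v| = |(-8)*0 - 1*(-2)|
= |0 - (-2)| = 2

2


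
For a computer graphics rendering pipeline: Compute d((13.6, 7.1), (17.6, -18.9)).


dx=4, dy=-26
d^2 = 4^2 + (-26)^2 = 692
d = sqrt(692) = 26.3059

26.3059


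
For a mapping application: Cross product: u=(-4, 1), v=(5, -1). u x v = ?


u x v = u_x*v_y - u_y*v_x = (-4)*(-1) - 1*5
= 4 - 5 = -1

-1


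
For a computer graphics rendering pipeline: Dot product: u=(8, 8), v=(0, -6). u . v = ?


u . v = u_x*v_x + u_y*v_y = 8*0 + 8*(-6)
= 0 + (-48) = -48

-48


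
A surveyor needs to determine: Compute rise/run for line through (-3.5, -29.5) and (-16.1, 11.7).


slope = (y2-y1)/(x2-x1) = (11.7-(-29.5))/((-16.1)-(-3.5)) = 41.2/(-12.6) = -3.2698

-3.2698


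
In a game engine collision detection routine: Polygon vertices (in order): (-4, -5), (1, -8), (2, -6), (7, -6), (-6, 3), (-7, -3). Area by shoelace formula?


Shoelace sum: ((-4)*(-8) - 1*(-5)) + (1*(-6) - 2*(-8)) + (2*(-6) - 7*(-6)) + (7*3 - (-6)*(-6)) + ((-6)*(-3) - (-7)*3) + ((-7)*(-5) - (-4)*(-3))
= 124
Area = |124|/2 = 62

62


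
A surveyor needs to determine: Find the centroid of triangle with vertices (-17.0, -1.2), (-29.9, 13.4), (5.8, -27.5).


Centroid = ((x_A+x_B+x_C)/3, (y_A+y_B+y_C)/3)
= (((-17)+(-29.9)+5.8)/3, ((-1.2)+13.4+(-27.5))/3)
= (-13.7, -5.1)

(-13.7, -5.1)


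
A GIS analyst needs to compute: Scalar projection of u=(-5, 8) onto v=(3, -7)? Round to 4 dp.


u.v = -71, |v| = sqrt(58) = 7.6158
Scalar projection = u.v / |v| = -71 / sqrt(58) = -9.3228

-9.3228


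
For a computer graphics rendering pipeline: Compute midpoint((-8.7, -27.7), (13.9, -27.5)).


M = (((-8.7)+13.9)/2, ((-27.7)+(-27.5))/2)
= (2.6, -27.6)

(2.6, -27.6)


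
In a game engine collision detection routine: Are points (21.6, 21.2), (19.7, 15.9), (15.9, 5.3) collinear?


Cross product: (19.7-21.6)*(5.3-21.2) - (15.9-21.2)*(15.9-21.6)
= 0

Yes, collinear


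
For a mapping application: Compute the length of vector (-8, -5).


|u| = sqrt((-8)^2 + (-5)^2) = sqrt(89) = 9.434

9.434


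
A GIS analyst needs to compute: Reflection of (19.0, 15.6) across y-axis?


Reflection over y-axis: (x,y) -> (-x,y)
(19, 15.6) -> (-19, 15.6)

(-19, 15.6)


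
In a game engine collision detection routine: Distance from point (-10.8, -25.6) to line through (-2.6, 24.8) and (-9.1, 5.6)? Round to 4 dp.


|cross product| = 170.16
|line direction| = sqrt(410.89) = 20.2704
Distance = 170.16/sqrt(410.89) = 8.3945

8.3945


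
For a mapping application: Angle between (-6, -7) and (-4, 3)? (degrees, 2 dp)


u.v = 3, |u| = sqrt(85) = 9.2195, |v| = sqrt(25) = 5
cos(theta) = u.v/(|u||v|) = 3/sqrt(2125) = 0.065079
theta = acos(0.065079) = 86.27 degrees

86.27 degrees


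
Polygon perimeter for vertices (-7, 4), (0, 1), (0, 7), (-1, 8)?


Sides: (-7, 4)->(0, 1): sqrt(58) = 7.615773, (0, 1)->(0, 7): sqrt(36) = 6, (0, 7)->(-1, 8): sqrt(2) = 1.414214, (-1, 8)->(-7, 4): sqrt(52) = 7.211103
Sum = 22.24109
Perimeter = 22.2411

22.2411


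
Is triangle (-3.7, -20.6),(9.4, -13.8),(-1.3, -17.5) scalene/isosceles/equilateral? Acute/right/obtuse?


Side lengths squared: AB^2=217.85, BC^2=128.18, CA^2=15.37
Sorted: [15.37, 128.18, 217.85]
By sides: Scalene, By angles: Obtuse

Scalene, Obtuse


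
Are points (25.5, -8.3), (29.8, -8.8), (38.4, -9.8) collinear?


Cross product: (29.8-25.5)*((-9.8)-(-8.3)) - ((-8.8)-(-8.3))*(38.4-25.5)
= 0

Yes, collinear


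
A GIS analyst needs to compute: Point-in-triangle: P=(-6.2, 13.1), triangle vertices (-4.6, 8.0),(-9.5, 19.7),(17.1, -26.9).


Cross products: AB x AP = -6.27, BC x BP = -21.78, CA x CP = -54.83
All same sign? yes

Yes, inside


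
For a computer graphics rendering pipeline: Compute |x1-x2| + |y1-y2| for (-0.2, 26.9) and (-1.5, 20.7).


|(-0.2)-(-1.5)| + |26.9-20.7| = 1.3 + 6.2 = 7.5

7.5


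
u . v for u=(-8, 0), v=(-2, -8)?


u . v = u_x*v_x + u_y*v_y = (-8)*(-2) + 0*(-8)
= 16 + 0 = 16

16


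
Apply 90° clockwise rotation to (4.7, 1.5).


90° CW: (x,y) -> (y, -x)
(4.7,1.5) -> (1.5, -4.7)

(1.5, -4.7)


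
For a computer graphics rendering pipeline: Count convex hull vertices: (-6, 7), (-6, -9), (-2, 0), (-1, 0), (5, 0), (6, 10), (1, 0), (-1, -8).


Convex hull vertices (CCW): (-6, -9), (-1, -8), (5, 0), (6, 10), (-6, 7)
Count = 5

5


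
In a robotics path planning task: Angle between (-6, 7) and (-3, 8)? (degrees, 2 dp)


u.v = 74, |u| = sqrt(85) = 9.2195, |v| = sqrt(73) = 8.544
cos(theta) = u.v/(|u||v|) = 74/sqrt(6205) = 0.939422
theta = acos(0.939422) = 20.05 degrees

20.05 degrees


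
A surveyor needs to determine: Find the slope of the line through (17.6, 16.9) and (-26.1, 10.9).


slope = (y2-y1)/(x2-x1) = (10.9-16.9)/((-26.1)-17.6) = (-6)/(-43.7) = 0.1373

0.1373


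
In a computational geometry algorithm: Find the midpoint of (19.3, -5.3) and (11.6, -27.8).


M = ((19.3+11.6)/2, ((-5.3)+(-27.8))/2)
= (15.45, -16.55)

(15.45, -16.55)


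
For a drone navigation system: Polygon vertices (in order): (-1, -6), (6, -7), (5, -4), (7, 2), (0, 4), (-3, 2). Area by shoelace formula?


Shoelace sum: ((-1)*(-7) - 6*(-6)) + (6*(-4) - 5*(-7)) + (5*2 - 7*(-4)) + (7*4 - 0*2) + (0*2 - (-3)*4) + ((-3)*(-6) - (-1)*2)
= 152
Area = |152|/2 = 76

76


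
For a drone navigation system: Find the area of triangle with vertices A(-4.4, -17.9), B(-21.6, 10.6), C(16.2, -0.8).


Area = |x_A(y_B-y_C) + x_B(y_C-y_A) + x_C(y_A-y_B)|/2
= |(-50.16) + (-369.36) + (-461.7)|/2
= 881.22/2 = 440.61

440.61


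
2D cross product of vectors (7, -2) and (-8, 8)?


u x v = u_x*v_y - u_y*v_x = 7*8 - (-2)*(-8)
= 56 - 16 = 40

40


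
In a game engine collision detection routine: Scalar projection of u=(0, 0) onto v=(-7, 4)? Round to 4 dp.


u.v = 0, |v| = sqrt(65) = 8.0623
Scalar projection = u.v / |v| = 0 / sqrt(65) = 0

0


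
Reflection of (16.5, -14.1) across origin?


Reflection over origin: (x,y) -> (-x,-y)
(16.5, -14.1) -> (-16.5, 14.1)

(-16.5, 14.1)


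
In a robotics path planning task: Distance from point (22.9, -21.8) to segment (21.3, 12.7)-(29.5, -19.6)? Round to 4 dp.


Project P onto AB: t = 1 (clamped to [0,1])
Closest point on segment: (29.5, -19.6)
Distance: 6.957

6.957


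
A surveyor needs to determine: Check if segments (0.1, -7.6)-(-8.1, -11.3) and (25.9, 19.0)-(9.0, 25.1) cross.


Cross products: d1=606.92, d2=719.47, d3=-122.66, d4=-235.21
d1*d2 < 0 and d3*d4 < 0? no

No, they don't intersect


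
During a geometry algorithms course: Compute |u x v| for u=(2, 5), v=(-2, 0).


|u x v| = |2*0 - 5*(-2)|
= |0 - (-10)| = 10

10


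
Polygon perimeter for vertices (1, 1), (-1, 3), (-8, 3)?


Sides: (1, 1)->(-1, 3): sqrt(8) = 2.828427, (-1, 3)->(-8, 3): sqrt(49) = 7, (-8, 3)->(1, 1): sqrt(85) = 9.219544
Sum = 19.047971
Perimeter = 19.048

19.048


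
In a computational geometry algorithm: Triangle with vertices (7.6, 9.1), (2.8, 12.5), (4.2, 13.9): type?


Side lengths squared: AB^2=34.6, BC^2=3.92, CA^2=34.6
Sorted: [3.92, 34.6, 34.6]
By sides: Isosceles, By angles: Acute

Isosceles, Acute


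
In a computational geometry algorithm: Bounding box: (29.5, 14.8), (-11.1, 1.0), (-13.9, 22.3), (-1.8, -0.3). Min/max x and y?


x range: [-13.9, 29.5]
y range: [-0.3, 22.3]
Bounding box: (-13.9,-0.3) to (29.5,22.3)

(-13.9,-0.3) to (29.5,22.3)


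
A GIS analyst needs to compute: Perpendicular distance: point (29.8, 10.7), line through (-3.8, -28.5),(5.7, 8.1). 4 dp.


|cross product| = 857.36
|line direction| = sqrt(1429.81) = 37.8128
Distance = 857.36/sqrt(1429.81) = 22.6738

22.6738


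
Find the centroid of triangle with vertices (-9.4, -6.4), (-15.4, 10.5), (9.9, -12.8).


Centroid = ((x_A+x_B+x_C)/3, (y_A+y_B+y_C)/3)
= (((-9.4)+(-15.4)+9.9)/3, ((-6.4)+10.5+(-12.8))/3)
= (-4.9667, -2.9)

(-4.9667, -2.9)


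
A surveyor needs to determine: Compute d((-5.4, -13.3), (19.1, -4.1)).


dx=24.5, dy=9.2
d^2 = 24.5^2 + 9.2^2 = 684.89
d = sqrt(684.89) = 26.1704

26.1704


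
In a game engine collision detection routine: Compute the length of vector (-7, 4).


|u| = sqrt((-7)^2 + 4^2) = sqrt(65) = 8.0623

8.0623


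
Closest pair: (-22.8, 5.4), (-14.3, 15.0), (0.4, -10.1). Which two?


d(P0,P1) = 12.8222, d(P0,P2) = 27.9014, d(P1,P2) = 29.0878
Closest: P0 and P1

Closest pair: (-22.8, 5.4) and (-14.3, 15.0), distance = 12.8222


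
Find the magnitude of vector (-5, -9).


|u| = sqrt((-5)^2 + (-9)^2) = sqrt(106) = 10.2956

10.2956


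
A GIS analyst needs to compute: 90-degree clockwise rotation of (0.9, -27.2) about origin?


90° CW: (x,y) -> (y, -x)
(0.9,-27.2) -> (-27.2, -0.9)

(-27.2, -0.9)


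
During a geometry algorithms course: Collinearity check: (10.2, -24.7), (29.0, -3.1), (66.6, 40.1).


Cross product: (29-10.2)*(40.1-(-24.7)) - ((-3.1)-(-24.7))*(66.6-10.2)
= 0

Yes, collinear


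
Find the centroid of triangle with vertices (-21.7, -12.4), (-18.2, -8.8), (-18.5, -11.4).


Centroid = ((x_A+x_B+x_C)/3, (y_A+y_B+y_C)/3)
= (((-21.7)+(-18.2)+(-18.5))/3, ((-12.4)+(-8.8)+(-11.4))/3)
= (-19.4667, -10.8667)

(-19.4667, -10.8667)


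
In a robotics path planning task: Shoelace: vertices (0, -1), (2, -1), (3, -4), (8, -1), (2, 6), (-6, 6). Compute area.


Shoelace sum: (0*(-1) - 2*(-1)) + (2*(-4) - 3*(-1)) + (3*(-1) - 8*(-4)) + (8*6 - 2*(-1)) + (2*6 - (-6)*6) + ((-6)*(-1) - 0*6)
= 130
Area = |130|/2 = 65

65


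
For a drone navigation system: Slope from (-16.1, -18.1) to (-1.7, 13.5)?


slope = (y2-y1)/(x2-x1) = (13.5-(-18.1))/((-1.7)-(-16.1)) = 31.6/14.4 = 2.1944

2.1944


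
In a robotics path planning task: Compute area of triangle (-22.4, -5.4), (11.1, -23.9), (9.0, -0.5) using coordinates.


Area = |x_A(y_B-y_C) + x_B(y_C-y_A) + x_C(y_A-y_B)|/2
= |524.16 + 54.39 + 166.5|/2
= 745.05/2 = 372.525

372.525


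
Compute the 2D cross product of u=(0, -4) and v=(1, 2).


u x v = u_x*v_y - u_y*v_x = 0*2 - (-4)*1
= 0 - (-4) = 4

4


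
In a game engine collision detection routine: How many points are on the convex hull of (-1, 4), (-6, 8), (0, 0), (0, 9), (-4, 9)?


Convex hull vertices (CCW): (-6, 8), (0, 0), (0, 9), (-4, 9)
Count = 4

4


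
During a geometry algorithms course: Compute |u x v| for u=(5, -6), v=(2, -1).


|u x v| = |5*(-1) - (-6)*2|
= |(-5) - (-12)| = 7

7


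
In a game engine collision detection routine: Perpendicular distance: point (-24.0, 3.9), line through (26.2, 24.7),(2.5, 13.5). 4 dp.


|cross product| = 69.28
|line direction| = sqrt(687.13) = 26.2132
Distance = 69.28/sqrt(687.13) = 2.6429

2.6429


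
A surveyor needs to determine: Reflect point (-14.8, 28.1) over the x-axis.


Reflection over x-axis: (x,y) -> (x,-y)
(-14.8, 28.1) -> (-14.8, -28.1)

(-14.8, -28.1)


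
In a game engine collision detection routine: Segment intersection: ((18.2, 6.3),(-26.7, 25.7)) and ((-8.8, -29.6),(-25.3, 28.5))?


Cross products: d1=-2161.05, d2=127.54, d3=2135.71, d4=-152.88
d1*d2 < 0 and d3*d4 < 0? yes

Yes, they intersect


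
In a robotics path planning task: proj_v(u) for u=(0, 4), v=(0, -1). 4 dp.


u.v = -4, |v| = sqrt(1) = 1
Scalar projection = u.v / |v| = -4 / sqrt(1) = -4

-4


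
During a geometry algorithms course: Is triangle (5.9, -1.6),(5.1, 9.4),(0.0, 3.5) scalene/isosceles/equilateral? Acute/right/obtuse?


Side lengths squared: AB^2=121.64, BC^2=60.82, CA^2=60.82
Sorted: [60.82, 60.82, 121.64]
By sides: Isosceles, By angles: Right

Isosceles, Right


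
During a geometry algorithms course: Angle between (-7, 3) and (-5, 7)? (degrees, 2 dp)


u.v = 56, |u| = sqrt(58) = 7.6158, |v| = sqrt(74) = 8.6023
cos(theta) = u.v/(|u||v|) = 56/sqrt(4292) = 0.854788
theta = acos(0.854788) = 31.26 degrees

31.26 degrees


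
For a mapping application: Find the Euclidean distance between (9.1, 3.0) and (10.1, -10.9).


dx=1, dy=-13.9
d^2 = 1^2 + (-13.9)^2 = 194.21
d = sqrt(194.21) = 13.9359

13.9359


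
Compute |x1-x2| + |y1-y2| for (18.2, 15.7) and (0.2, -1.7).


|18.2-0.2| + |15.7-(-1.7)| = 18 + 17.4 = 35.4

35.4


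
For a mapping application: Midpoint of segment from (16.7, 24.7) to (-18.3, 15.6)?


M = ((16.7+(-18.3))/2, (24.7+15.6)/2)
= (-0.8, 20.15)

(-0.8, 20.15)


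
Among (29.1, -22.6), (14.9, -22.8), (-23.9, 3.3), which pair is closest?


d(P0,P1) = 14.2014, d(P0,P2) = 58.9899, d(P1,P2) = 46.7616
Closest: P0 and P1

Closest pair: (29.1, -22.6) and (14.9, -22.8), distance = 14.2014


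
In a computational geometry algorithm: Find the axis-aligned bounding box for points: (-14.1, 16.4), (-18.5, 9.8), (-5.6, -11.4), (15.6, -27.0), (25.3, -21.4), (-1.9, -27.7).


x range: [-18.5, 25.3]
y range: [-27.7, 16.4]
Bounding box: (-18.5,-27.7) to (25.3,16.4)

(-18.5,-27.7) to (25.3,16.4)


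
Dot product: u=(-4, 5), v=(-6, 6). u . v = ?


u . v = u_x*v_x + u_y*v_y = (-4)*(-6) + 5*6
= 24 + 30 = 54

54


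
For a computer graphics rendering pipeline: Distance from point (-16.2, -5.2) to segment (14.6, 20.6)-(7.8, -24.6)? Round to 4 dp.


Project P onto AB: t = 0.6584 (clamped to [0,1])
Closest point on segment: (10.1228, -9.1601)
Distance: 26.619

26.619


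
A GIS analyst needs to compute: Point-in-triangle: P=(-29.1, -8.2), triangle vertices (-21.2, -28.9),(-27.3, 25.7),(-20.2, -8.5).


Cross products: AB x AP = 305.07, BC x BP = -302.25, CA x CP = -181.86
All same sign? no

No, outside


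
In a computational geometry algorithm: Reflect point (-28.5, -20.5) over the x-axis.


Reflection over x-axis: (x,y) -> (x,-y)
(-28.5, -20.5) -> (-28.5, 20.5)

(-28.5, 20.5)


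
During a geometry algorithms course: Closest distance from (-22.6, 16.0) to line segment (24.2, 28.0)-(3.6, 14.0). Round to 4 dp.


Project P onto AB: t = 1 (clamped to [0,1])
Closest point on segment: (3.6, 14)
Distance: 26.2762

26.2762


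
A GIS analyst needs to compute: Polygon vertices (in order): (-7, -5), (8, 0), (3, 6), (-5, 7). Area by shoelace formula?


Shoelace sum: ((-7)*0 - 8*(-5)) + (8*6 - 3*0) + (3*7 - (-5)*6) + ((-5)*(-5) - (-7)*7)
= 213
Area = |213|/2 = 106.5

106.5


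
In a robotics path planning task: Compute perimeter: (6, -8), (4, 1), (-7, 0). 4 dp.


Sides: (6, -8)->(4, 1): sqrt(85) = 9.219544, (4, 1)->(-7, 0): sqrt(122) = 11.045361, (-7, 0)->(6, -8): sqrt(233) = 15.264338
Sum = 35.529243
Perimeter = 35.5292

35.5292


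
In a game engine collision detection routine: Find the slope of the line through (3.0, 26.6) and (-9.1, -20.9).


slope = (y2-y1)/(x2-x1) = ((-20.9)-26.6)/((-9.1)-3) = (-47.5)/(-12.1) = 3.9256

3.9256


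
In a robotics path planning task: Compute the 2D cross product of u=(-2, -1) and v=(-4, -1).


u x v = u_x*v_y - u_y*v_x = (-2)*(-1) - (-1)*(-4)
= 2 - 4 = -2

-2


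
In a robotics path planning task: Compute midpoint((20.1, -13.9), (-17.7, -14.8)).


M = ((20.1+(-17.7))/2, ((-13.9)+(-14.8))/2)
= (1.2, -14.35)

(1.2, -14.35)


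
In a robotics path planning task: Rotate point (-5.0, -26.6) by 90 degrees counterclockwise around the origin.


90° CCW: (x,y) -> (-y, x)
(-5,-26.6) -> (26.6, -5)

(26.6, -5)


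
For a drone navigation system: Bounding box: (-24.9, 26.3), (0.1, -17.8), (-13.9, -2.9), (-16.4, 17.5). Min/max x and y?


x range: [-24.9, 0.1]
y range: [-17.8, 26.3]
Bounding box: (-24.9,-17.8) to (0.1,26.3)

(-24.9,-17.8) to (0.1,26.3)


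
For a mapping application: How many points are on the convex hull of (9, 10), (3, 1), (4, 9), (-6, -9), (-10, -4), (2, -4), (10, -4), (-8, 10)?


Convex hull vertices (CCW): (-10, -4), (-6, -9), (10, -4), (9, 10), (-8, 10)
Count = 5

5


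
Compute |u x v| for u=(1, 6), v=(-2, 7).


|u x v| = |1*7 - 6*(-2)|
= |7 - (-12)| = 19

19


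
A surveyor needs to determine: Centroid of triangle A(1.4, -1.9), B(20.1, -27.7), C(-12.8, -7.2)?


Centroid = ((x_A+x_B+x_C)/3, (y_A+y_B+y_C)/3)
= ((1.4+20.1+(-12.8))/3, ((-1.9)+(-27.7)+(-7.2))/3)
= (2.9, -12.2667)

(2.9, -12.2667)


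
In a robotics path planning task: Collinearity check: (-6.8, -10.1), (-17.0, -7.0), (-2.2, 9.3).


Cross product: ((-17)-(-6.8))*(9.3-(-10.1)) - ((-7)-(-10.1))*((-2.2)-(-6.8))
= -212.14

No, not collinear


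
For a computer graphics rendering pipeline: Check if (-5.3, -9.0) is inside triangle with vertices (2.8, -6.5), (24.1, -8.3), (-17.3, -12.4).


Cross products: AB x AP = -67.83, BC x BP = -91.56, CA x CP = -2.46
All same sign? yes

Yes, inside


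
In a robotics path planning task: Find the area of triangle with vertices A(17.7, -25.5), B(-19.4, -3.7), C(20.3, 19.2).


Area = |x_A(y_B-y_C) + x_B(y_C-y_A) + x_C(y_A-y_B)|/2
= |(-405.33) + (-867.18) + (-442.54)|/2
= 1715.05/2 = 857.525

857.525


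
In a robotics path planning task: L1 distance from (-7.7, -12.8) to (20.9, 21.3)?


|(-7.7)-20.9| + |(-12.8)-21.3| = 28.6 + 34.1 = 62.7

62.7


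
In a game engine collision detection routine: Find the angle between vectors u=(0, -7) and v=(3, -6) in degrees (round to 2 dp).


u.v = 42, |u| = sqrt(49) = 7, |v| = sqrt(45) = 6.7082
cos(theta) = u.v/(|u||v|) = 42/sqrt(2205) = 0.894427
theta = acos(0.894427) = 26.57 degrees

26.57 degrees


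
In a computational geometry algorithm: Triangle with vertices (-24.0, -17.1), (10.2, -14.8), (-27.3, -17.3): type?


Side lengths squared: AB^2=1174.93, BC^2=1412.5, CA^2=10.93
Sorted: [10.93, 1174.93, 1412.5]
By sides: Scalene, By angles: Obtuse

Scalene, Obtuse


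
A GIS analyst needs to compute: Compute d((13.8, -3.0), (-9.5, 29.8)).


dx=-23.3, dy=32.8
d^2 = (-23.3)^2 + 32.8^2 = 1618.73
d = sqrt(1618.73) = 40.2334

40.2334


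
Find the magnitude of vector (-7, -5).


|u| = sqrt((-7)^2 + (-5)^2) = sqrt(74) = 8.6023

8.6023


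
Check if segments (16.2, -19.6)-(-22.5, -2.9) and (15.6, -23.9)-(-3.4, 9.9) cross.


Cross products: d1=-101.98, d2=888.78, d3=176.43, d4=-814.33
d1*d2 < 0 and d3*d4 < 0? yes

Yes, they intersect


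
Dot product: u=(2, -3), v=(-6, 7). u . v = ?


u . v = u_x*v_x + u_y*v_y = 2*(-6) + (-3)*7
= (-12) + (-21) = -33

-33


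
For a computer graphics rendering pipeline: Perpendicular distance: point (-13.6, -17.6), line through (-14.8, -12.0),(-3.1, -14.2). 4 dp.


|cross product| = 62.88
|line direction| = sqrt(141.73) = 11.905
Distance = 62.88/sqrt(141.73) = 5.2818

5.2818


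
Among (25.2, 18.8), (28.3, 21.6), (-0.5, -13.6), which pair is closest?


d(P0,P1) = 4.1773, d(P0,P2) = 41.3552, d(P1,P2) = 45.4805
Closest: P0 and P1

Closest pair: (25.2, 18.8) and (28.3, 21.6), distance = 4.1773


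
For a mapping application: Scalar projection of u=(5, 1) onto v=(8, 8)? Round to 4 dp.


u.v = 48, |v| = sqrt(128) = 11.3137
Scalar projection = u.v / |v| = 48 / sqrt(128) = 4.2426

4.2426


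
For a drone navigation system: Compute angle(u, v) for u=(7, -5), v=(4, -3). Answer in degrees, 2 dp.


u.v = 43, |u| = sqrt(74) = 8.6023, |v| = sqrt(25) = 5
cos(theta) = u.v/(|u||v|) = 43/sqrt(1850) = 0.99973
theta = acos(0.99973) = 1.33 degrees

1.33 degrees


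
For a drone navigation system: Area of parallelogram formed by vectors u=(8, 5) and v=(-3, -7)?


|u x v| = |8*(-7) - 5*(-3)|
= |(-56) - (-15)| = 41

41


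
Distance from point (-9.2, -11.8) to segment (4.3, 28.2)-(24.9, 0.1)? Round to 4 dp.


Project P onto AB: t = 0.6968 (clamped to [0,1])
Closest point on segment: (18.6542, 8.6198)
Distance: 34.5373

34.5373


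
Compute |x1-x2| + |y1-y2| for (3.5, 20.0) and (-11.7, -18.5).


|3.5-(-11.7)| + |20-(-18.5)| = 15.2 + 38.5 = 53.7

53.7


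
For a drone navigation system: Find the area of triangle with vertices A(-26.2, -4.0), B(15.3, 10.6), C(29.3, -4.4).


Area = |x_A(y_B-y_C) + x_B(y_C-y_A) + x_C(y_A-y_B)|/2
= |(-393) + (-6.12) + (-427.78)|/2
= 826.9/2 = 413.45

413.45


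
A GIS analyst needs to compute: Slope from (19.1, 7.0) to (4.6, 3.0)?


slope = (y2-y1)/(x2-x1) = (3-7)/(4.6-19.1) = (-4)/(-14.5) = 0.2759

0.2759


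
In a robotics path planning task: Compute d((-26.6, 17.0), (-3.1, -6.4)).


dx=23.5, dy=-23.4
d^2 = 23.5^2 + (-23.4)^2 = 1099.81
d = sqrt(1099.81) = 33.1634

33.1634


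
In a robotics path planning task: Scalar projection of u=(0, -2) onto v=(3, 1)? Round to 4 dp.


u.v = -2, |v| = sqrt(10) = 3.1623
Scalar projection = u.v / |v| = -2 / sqrt(10) = -0.6325

-0.6325


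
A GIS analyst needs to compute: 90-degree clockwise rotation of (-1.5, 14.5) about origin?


90° CW: (x,y) -> (y, -x)
(-1.5,14.5) -> (14.5, 1.5)

(14.5, 1.5)


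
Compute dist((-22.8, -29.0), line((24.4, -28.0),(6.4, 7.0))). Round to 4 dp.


|cross product| = 1670
|line direction| = sqrt(1549) = 39.3573
Distance = 1670/sqrt(1549) = 42.4317

42.4317


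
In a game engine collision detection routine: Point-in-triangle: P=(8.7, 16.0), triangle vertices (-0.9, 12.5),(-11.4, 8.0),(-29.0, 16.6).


Cross products: AB x AP = 6.45, BC x BP = -313.66, CA x CP = 137.71
All same sign? no

No, outside


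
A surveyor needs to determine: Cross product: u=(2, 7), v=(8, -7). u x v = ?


u x v = u_x*v_y - u_y*v_x = 2*(-7) - 7*8
= (-14) - 56 = -70

-70


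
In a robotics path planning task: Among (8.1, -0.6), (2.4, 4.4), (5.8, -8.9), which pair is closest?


d(P0,P1) = 7.5822, d(P0,P2) = 8.6128, d(P1,P2) = 13.7277
Closest: P0 and P1

Closest pair: (8.1, -0.6) and (2.4, 4.4), distance = 7.5822


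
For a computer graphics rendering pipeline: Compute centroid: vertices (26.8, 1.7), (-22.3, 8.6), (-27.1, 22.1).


Centroid = ((x_A+x_B+x_C)/3, (y_A+y_B+y_C)/3)
= ((26.8+(-22.3)+(-27.1))/3, (1.7+8.6+22.1)/3)
= (-7.5333, 10.8)

(-7.5333, 10.8)


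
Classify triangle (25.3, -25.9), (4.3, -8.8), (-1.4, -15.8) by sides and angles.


Side lengths squared: AB^2=733.41, BC^2=81.49, CA^2=814.9
Sorted: [81.49, 733.41, 814.9]
By sides: Scalene, By angles: Right

Scalene, Right


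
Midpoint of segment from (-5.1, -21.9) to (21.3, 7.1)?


M = (((-5.1)+21.3)/2, ((-21.9)+7.1)/2)
= (8.1, -7.4)

(8.1, -7.4)


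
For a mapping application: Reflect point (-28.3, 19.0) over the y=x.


Reflection over y=x: (x,y) -> (y,x)
(-28.3, 19) -> (19, -28.3)

(19, -28.3)


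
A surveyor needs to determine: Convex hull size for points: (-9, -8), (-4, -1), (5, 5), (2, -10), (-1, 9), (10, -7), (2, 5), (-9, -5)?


Convex hull vertices (CCW): (-9, -8), (2, -10), (10, -7), (5, 5), (-1, 9), (-9, -5)
Count = 6

6


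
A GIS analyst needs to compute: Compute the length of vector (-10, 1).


|u| = sqrt((-10)^2 + 1^2) = sqrt(101) = 10.0499

10.0499


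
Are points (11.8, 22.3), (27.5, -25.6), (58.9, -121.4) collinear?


Cross product: (27.5-11.8)*((-121.4)-22.3) - ((-25.6)-22.3)*(58.9-11.8)
= 0

Yes, collinear


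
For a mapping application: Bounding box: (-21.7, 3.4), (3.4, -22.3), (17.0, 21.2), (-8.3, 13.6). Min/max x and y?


x range: [-21.7, 17]
y range: [-22.3, 21.2]
Bounding box: (-21.7,-22.3) to (17,21.2)

(-21.7,-22.3) to (17,21.2)


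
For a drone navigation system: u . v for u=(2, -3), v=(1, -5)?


u . v = u_x*v_x + u_y*v_y = 2*1 + (-3)*(-5)
= 2 + 15 = 17

17


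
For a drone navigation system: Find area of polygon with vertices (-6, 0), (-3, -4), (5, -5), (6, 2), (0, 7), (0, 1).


Shoelace sum: ((-6)*(-4) - (-3)*0) + ((-3)*(-5) - 5*(-4)) + (5*2 - 6*(-5)) + (6*7 - 0*2) + (0*1 - 0*7) + (0*0 - (-6)*1)
= 147
Area = |147|/2 = 73.5

73.5


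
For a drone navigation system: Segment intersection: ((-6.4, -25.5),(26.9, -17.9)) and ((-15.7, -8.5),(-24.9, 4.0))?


Cross products: d1=40.15, d2=-446.02, d3=636.78, d4=1122.95
d1*d2 < 0 and d3*d4 < 0? no

No, they don't intersect


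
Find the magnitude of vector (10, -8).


|u| = sqrt(10^2 + (-8)^2) = sqrt(164) = 12.8062

12.8062


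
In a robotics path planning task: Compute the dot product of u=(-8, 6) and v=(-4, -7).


u . v = u_x*v_x + u_y*v_y = (-8)*(-4) + 6*(-7)
= 32 + (-42) = -10

-10


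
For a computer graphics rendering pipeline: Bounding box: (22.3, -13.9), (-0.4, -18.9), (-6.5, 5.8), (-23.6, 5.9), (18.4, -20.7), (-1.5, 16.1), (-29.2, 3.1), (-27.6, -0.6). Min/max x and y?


x range: [-29.2, 22.3]
y range: [-20.7, 16.1]
Bounding box: (-29.2,-20.7) to (22.3,16.1)

(-29.2,-20.7) to (22.3,16.1)


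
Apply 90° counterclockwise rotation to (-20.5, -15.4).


90° CCW: (x,y) -> (-y, x)
(-20.5,-15.4) -> (15.4, -20.5)

(15.4, -20.5)


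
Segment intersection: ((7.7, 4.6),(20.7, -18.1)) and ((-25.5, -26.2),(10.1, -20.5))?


Cross products: d1=907.24, d2=25.02, d3=-1154.04, d4=-271.82
d1*d2 < 0 and d3*d4 < 0? no

No, they don't intersect


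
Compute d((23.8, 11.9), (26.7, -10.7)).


dx=2.9, dy=-22.6
d^2 = 2.9^2 + (-22.6)^2 = 519.17
d = sqrt(519.17) = 22.7853

22.7853


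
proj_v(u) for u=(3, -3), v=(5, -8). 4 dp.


u.v = 39, |v| = sqrt(89) = 9.434
Scalar projection = u.v / |v| = 39 / sqrt(89) = 4.134

4.134


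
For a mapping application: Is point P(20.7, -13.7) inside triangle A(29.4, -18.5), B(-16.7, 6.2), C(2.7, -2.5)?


Cross products: AB x AP = -6.39, BC x BP = -60.68, CA x CP = -11.04
All same sign? yes

Yes, inside


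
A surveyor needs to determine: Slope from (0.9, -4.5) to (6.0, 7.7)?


slope = (y2-y1)/(x2-x1) = (7.7-(-4.5))/(6-0.9) = 12.2/5.1 = 2.3922

2.3922


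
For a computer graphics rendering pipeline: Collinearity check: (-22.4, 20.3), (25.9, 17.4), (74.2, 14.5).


Cross product: (25.9-(-22.4))*(14.5-20.3) - (17.4-20.3)*(74.2-(-22.4))
= 0

Yes, collinear


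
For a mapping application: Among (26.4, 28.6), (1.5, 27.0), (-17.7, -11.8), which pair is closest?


d(P0,P1) = 24.9514, d(P0,P2) = 59.8078, d(P1,P2) = 43.2906
Closest: P0 and P1

Closest pair: (26.4, 28.6) and (1.5, 27.0), distance = 24.9514


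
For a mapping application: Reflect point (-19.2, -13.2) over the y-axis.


Reflection over y-axis: (x,y) -> (-x,y)
(-19.2, -13.2) -> (19.2, -13.2)

(19.2, -13.2)


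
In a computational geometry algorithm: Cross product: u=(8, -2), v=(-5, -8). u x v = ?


u x v = u_x*v_y - u_y*v_x = 8*(-8) - (-2)*(-5)
= (-64) - 10 = -74

-74


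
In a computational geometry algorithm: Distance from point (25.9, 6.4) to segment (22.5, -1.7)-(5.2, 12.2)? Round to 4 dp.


Project P onto AB: t = 0.1092 (clamped to [0,1])
Closest point on segment: (20.6112, -0.1824)
Distance: 8.4439

8.4439


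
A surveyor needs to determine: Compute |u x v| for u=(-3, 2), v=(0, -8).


|u x v| = |(-3)*(-8) - 2*0|
= |24 - 0| = 24

24


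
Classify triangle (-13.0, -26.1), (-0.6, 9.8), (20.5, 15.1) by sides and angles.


Side lengths squared: AB^2=1442.57, BC^2=473.3, CA^2=2819.69
Sorted: [473.3, 1442.57, 2819.69]
By sides: Scalene, By angles: Obtuse

Scalene, Obtuse


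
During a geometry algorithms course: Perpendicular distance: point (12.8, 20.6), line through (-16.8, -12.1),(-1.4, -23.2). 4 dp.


|cross product| = 832.14
|line direction| = sqrt(360.37) = 18.9834
Distance = 832.14/sqrt(360.37) = 43.8351

43.8351


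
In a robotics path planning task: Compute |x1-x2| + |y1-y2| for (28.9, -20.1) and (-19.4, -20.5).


|28.9-(-19.4)| + |(-20.1)-(-20.5)| = 48.3 + 0.4 = 48.7

48.7


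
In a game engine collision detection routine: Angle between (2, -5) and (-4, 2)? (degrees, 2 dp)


u.v = -18, |u| = sqrt(29) = 5.3852, |v| = sqrt(20) = 4.4721
cos(theta) = u.v/(|u||v|) = -18/sqrt(580) = -0.747409
theta = acos(-0.747409) = 138.37 degrees

138.37 degrees


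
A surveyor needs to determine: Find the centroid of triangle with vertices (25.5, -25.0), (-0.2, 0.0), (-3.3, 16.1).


Centroid = ((x_A+x_B+x_C)/3, (y_A+y_B+y_C)/3)
= ((25.5+(-0.2)+(-3.3))/3, ((-25)+0+16.1)/3)
= (7.3333, -2.9667)

(7.3333, -2.9667)


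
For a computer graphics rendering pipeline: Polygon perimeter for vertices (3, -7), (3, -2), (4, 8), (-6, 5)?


Sides: (3, -7)->(3, -2): sqrt(25) = 5, (3, -2)->(4, 8): sqrt(101) = 10.049876, (4, 8)->(-6, 5): sqrt(109) = 10.440307, (-6, 5)->(3, -7): sqrt(225) = 15
Sum = 40.490183
Perimeter = 40.4902

40.4902


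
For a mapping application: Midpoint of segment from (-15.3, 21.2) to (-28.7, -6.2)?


M = (((-15.3)+(-28.7))/2, (21.2+(-6.2))/2)
= (-22, 7.5)

(-22, 7.5)


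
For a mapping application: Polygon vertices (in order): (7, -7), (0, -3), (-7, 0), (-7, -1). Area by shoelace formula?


Shoelace sum: (7*(-3) - 0*(-7)) + (0*0 - (-7)*(-3)) + ((-7)*(-1) - (-7)*0) + ((-7)*(-7) - 7*(-1))
= 21
Area = |21|/2 = 10.5

10.5


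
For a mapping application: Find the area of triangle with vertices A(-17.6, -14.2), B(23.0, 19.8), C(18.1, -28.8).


Area = |x_A(y_B-y_C) + x_B(y_C-y_A) + x_C(y_A-y_B)|/2
= |(-855.36) + (-335.8) + (-615.4)|/2
= 1806.56/2 = 903.28

903.28


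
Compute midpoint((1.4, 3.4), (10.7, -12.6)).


M = ((1.4+10.7)/2, (3.4+(-12.6))/2)
= (6.05, -4.6)

(6.05, -4.6)


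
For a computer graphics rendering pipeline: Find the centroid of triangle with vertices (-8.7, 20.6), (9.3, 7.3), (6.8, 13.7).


Centroid = ((x_A+x_B+x_C)/3, (y_A+y_B+y_C)/3)
= (((-8.7)+9.3+6.8)/3, (20.6+7.3+13.7)/3)
= (2.4667, 13.8667)

(2.4667, 13.8667)


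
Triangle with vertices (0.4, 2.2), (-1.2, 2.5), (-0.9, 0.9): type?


Side lengths squared: AB^2=2.65, BC^2=2.65, CA^2=3.38
Sorted: [2.65, 2.65, 3.38]
By sides: Isosceles, By angles: Acute

Isosceles, Acute


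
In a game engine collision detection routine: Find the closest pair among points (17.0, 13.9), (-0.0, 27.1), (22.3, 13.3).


d(P0,P1) = 21.523, d(P0,P2) = 5.3339, d(P1,P2) = 26.2246
Closest: P0 and P2

Closest pair: (17.0, 13.9) and (22.3, 13.3), distance = 5.3339


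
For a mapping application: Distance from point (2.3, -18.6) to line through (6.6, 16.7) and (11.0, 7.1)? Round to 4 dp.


|cross product| = 196.6
|line direction| = sqrt(111.52) = 10.5603
Distance = 196.6/sqrt(111.52) = 18.6169

18.6169


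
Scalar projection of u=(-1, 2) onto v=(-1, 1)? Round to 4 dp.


u.v = 3, |v| = sqrt(2) = 1.4142
Scalar projection = u.v / |v| = 3 / sqrt(2) = 2.1213

2.1213


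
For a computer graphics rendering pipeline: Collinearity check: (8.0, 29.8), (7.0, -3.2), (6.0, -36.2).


Cross product: (7-8)*((-36.2)-29.8) - ((-3.2)-29.8)*(6-8)
= 0

Yes, collinear


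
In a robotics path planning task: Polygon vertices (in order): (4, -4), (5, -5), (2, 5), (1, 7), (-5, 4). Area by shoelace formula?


Shoelace sum: (4*(-5) - 5*(-4)) + (5*5 - 2*(-5)) + (2*7 - 1*5) + (1*4 - (-5)*7) + ((-5)*(-4) - 4*4)
= 87
Area = |87|/2 = 43.5

43.5


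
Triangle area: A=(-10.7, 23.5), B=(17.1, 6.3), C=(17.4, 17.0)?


Area = |x_A(y_B-y_C) + x_B(y_C-y_A) + x_C(y_A-y_B)|/2
= |114.49 + (-111.15) + 299.28|/2
= 302.62/2 = 151.31

151.31


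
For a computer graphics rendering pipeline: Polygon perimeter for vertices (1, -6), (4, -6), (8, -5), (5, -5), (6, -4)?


Sides: (1, -6)->(4, -6): sqrt(9) = 3, (4, -6)->(8, -5): sqrt(17) = 4.123106, (8, -5)->(5, -5): sqrt(9) = 3, (5, -5)->(6, -4): sqrt(2) = 1.414214, (6, -4)->(1, -6): sqrt(29) = 5.385165
Sum = 16.922485
Perimeter = 16.9225

16.9225


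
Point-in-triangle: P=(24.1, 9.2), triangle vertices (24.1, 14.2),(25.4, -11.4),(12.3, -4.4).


Cross products: AB x AP = -6.5, BC x BP = -260.76, CA x CP = -59
All same sign? yes

Yes, inside


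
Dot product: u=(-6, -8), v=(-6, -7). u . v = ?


u . v = u_x*v_x + u_y*v_y = (-6)*(-6) + (-8)*(-7)
= 36 + 56 = 92

92


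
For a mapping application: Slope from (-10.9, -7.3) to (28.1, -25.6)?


slope = (y2-y1)/(x2-x1) = ((-25.6)-(-7.3))/(28.1-(-10.9)) = (-18.3)/39 = -0.4692

-0.4692


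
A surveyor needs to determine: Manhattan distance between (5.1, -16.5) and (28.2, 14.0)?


|5.1-28.2| + |(-16.5)-14| = 23.1 + 30.5 = 53.6

53.6


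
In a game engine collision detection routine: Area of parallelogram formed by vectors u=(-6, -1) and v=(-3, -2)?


|u x v| = |(-6)*(-2) - (-1)*(-3)|
= |12 - 3| = 9

9
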